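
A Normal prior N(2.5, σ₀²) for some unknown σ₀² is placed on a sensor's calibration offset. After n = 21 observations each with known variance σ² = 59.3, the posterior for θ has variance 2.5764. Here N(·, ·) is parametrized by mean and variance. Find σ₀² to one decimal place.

For the Normal–Normal model with known σ², precisions add: τ_n = τ₀ + n/σ².
So 1/σ₀² = 1/2.5764 − 21/59.3 = 0.388138 − 0.354132 = 0.034006.
Hence σ₀² = 1/0.034006 ≈ 29.4.

σ₀² = 29.4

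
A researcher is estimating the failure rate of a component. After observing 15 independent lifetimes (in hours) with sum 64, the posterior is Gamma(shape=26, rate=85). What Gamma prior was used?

Gamma–exponential conjugacy: posterior shape = α + n, posterior rate = β + Σtᵢ.
So α = 26 − 15 = 11 and β = 85 − 64 = 21.

Gamma(shape=11, rate=21)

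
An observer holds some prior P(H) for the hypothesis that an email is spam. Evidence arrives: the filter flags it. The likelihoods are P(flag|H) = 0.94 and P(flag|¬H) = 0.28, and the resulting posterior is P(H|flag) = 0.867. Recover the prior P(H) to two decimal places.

P(H) = 0.66

In odds form, posterior odds = prior odds × likelihood ratio, so prior odds = posterior odds ÷ LR.
Posterior odds = 0.867/(1−0.867) = 6.5188. LR = 0.94/0.28 = 3.3571.
Prior odds = 6.5188/3.3571 = 1.9418, so P(H) = 1.9418/(1+1.9418) ≈ 0.66.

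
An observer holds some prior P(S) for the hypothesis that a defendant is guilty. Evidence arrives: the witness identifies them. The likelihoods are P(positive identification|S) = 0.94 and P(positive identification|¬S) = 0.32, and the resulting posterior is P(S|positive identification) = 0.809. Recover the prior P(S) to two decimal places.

P(S) = 0.59

In odds form, posterior odds = prior odds × likelihood ratio, so prior odds = posterior odds ÷ LR.
Posterior odds = 0.809/(1−0.809) = 4.2356. LR = 0.94/0.32 = 2.9375.
Prior odds = 4.2356/2.9375 = 1.4419, so P(S) = 1.4419/(1+1.4419) ≈ 0.59.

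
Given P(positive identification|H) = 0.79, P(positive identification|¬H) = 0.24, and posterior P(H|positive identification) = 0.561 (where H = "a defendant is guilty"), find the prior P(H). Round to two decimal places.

In odds form, posterior odds = prior odds × likelihood ratio, so prior odds = posterior odds ÷ LR.
Posterior odds = 0.561/(1−0.561) = 1.2779. LR = 0.79/0.24 = 3.2917.
Prior odds = 1.2779/3.2917 = 0.3882, so P(H) = 0.3882/(1+0.3882) ≈ 0.28.

P(H) = 0.28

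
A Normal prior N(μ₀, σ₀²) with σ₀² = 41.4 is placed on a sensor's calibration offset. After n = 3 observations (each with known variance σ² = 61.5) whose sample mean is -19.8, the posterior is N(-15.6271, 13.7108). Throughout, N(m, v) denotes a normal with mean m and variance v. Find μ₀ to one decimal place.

With known observation variance, the Normal–Normal posterior has precision τ_n = τ₀ + n/σ² and mean μ_n = (τ₀μ₀ + (n/σ²)x̄)/τ_n.
Here τ₀ = 1/41.4 = 0.024155 and τ_data = 3/61.5 = 0.048780, so τ_n = 0.072935.
Rearranging for μ₀: μ₀ = (μ_n·τ_n − τ_data·x̄)/τ₀ = (-15.6271·0.072935 − 0.048780·-19.8) / 0.024155 = -0.173919/0.024155 ≈ -7.2.

μ₀ = -7.2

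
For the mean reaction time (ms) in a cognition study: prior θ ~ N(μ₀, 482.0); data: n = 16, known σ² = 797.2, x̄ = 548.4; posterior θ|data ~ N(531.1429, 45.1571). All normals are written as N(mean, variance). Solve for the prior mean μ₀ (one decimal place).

The posterior mean is a precision-weighted average: μ_n = (τ₀μ₀ + τ_data·x̄)/(τ₀+τ_data), with τ₀=1/σ₀² and τ_data=n/σ².
Here τ₀ = 1/482.0 = 0.002075 and τ_data = 16/797.2 = 0.020070, so τ_n = 0.022145.
Rearranging for μ₀: μ₀ = (μ_n·τ_n − τ_data·x̄)/τ₀ = (531.1429·0.022145 − 0.020070·548.4) / 0.002075 = 0.755772/0.002075 ≈ 364.2.

μ₀ = 364.2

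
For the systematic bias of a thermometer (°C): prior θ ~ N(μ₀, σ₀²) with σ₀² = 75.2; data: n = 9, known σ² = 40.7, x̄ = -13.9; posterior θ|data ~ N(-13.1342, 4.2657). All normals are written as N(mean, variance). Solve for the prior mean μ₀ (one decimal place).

With known observation variance, the Normal–Normal posterior has precision τ_n = τ₀ + n/σ² and mean μ_n = (τ₀μ₀ + (n/σ²)x̄)/τ_n.
Here τ₀ = 1/75.2 = 0.013298 and τ_data = 9/40.7 = 0.221130, so τ_n = 0.234428.
Rearranging for μ₀: μ₀ = (μ_n·τ_n − τ_data·x̄)/τ₀ = (-13.1342·0.234428 − 0.221130·-13.9) / 0.013298 = -0.005317/0.013298 ≈ -0.4.

μ₀ = -0.4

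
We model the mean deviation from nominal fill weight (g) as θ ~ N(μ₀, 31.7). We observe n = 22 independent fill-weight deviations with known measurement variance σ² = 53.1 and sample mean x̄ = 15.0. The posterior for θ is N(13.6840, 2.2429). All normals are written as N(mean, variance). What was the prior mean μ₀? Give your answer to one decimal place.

μ₀ = -3.6

With known observation variance, the Normal–Normal posterior has precision τ_n = τ₀ + n/σ² and mean μ_n = (τ₀μ₀ + (n/σ²)x̄)/τ_n.
Here τ₀ = 1/31.7 = 0.031546 and τ_data = 22/53.1 = 0.414313, so τ_n = 0.445859.
Rearranging for μ₀: μ₀ = (μ_n·τ_n − τ_data·x̄)/τ₀ = (13.6840·0.445859 − 0.414313·15.0) / 0.031546 = -0.113560/0.031546 ≈ -3.6.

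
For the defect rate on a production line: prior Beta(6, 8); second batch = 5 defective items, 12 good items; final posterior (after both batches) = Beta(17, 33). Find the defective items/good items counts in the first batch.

Because Beta–binomial updating is additive in the counts, the combined data contributed (α_post−α_prior, β_post−β_prior) successes and failures.
Total across both batches: 17−6=11 defective items, 33−8=25 good items.
Subtract the second batch: 11−5=6 defective items and 25−12=13 good items.

6 defective items and 13 good items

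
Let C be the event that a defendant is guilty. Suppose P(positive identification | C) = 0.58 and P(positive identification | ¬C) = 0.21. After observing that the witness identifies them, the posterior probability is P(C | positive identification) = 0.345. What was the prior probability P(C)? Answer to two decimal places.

P(C) = 0.16

Bayes' rule in odds form gives O(C|E) = O(C)·[P(E|C)/P(E|¬C)], hence O(C) = O(C|E)/LR.
Posterior odds = 0.345/(1−0.345) = 0.5267. LR = 0.58/0.21 = 2.7619.
Prior odds = 0.5267/2.7619 = 0.1907, so P(C) = 0.1907/(1+0.1907) ≈ 0.16.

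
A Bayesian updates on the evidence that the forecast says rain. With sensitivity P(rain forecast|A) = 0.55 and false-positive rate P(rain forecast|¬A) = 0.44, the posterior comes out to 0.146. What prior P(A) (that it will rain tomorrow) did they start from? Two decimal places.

Bayes' rule in odds form gives O(A|E) = O(A)·[P(E|A)/P(E|¬A)], hence O(A) = O(A|E)/LR.
Posterior odds = 0.146/(1−0.146) = 0.1710. LR = 0.55/0.44 = 1.2500.
Prior odds = 0.1710/1.2500 = 0.1368, so P(A) = 0.1368/(1+0.1368) ≈ 0.12.

P(A) = 0.12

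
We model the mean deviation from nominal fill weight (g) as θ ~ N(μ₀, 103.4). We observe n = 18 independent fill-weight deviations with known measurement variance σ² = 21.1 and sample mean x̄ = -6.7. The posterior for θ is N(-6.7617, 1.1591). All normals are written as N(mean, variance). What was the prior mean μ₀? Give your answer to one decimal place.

The posterior mean is a precision-weighted average: μ_n = (τ₀μ₀ + τ_data·x̄)/(τ₀+τ_data), with τ₀=1/σ₀² and τ_data=n/σ².
Here τ₀ = 1/103.4 = 0.009671 and τ_data = 18/21.1 = 0.853081, so τ_n = 0.862752.
Rearranging for μ₀: μ₀ = (μ_n·τ_n − τ_data·x̄)/τ₀ = (-6.7617·0.862752 − 0.853081·-6.7) / 0.009671 = -0.118027/0.009671 ≈ -12.2.

μ₀ = -12.2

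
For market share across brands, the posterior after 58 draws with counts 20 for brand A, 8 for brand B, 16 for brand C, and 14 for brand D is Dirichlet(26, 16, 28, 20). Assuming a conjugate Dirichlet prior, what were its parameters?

Dirichlet(6, 8, 12, 6)

For a Dirichlet(α) prior with multinomial counts c, the posterior is Dirichlet(α + c) componentwise.
Subtract each count from the matching posterior parameter: 26−20=6, 16−8=8, 28−16=12, 20−14=6.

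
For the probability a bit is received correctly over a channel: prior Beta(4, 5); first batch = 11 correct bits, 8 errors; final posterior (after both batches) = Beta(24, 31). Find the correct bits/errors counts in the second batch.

9 correct bits and 18 errors

Because Beta–binomial updating is additive in the counts, the combined data contributed (α_post−α_prior, β_post−β_prior) successes and failures.
Total across both batches: 24−4=20 correct bits, 31−5=26 errors.
Subtract the first batch: 20−11=9 correct bits and 26−8=18 errors.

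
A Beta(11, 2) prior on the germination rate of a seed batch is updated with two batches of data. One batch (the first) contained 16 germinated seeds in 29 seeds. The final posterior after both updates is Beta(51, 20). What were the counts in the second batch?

24 germinated seeds and 5 non-germinating seeds

Because Beta–binomial updating is additive in the counts, the combined data contributed (α_post−α_prior, β_post−β_prior) successes and failures.
Total across both batches: 51−11=40 germinated seeds, 20−2=18 non-germinating seeds.
Subtract the first batch: 40−16=24 germinated seeds and 18−13=5 non-germinating seeds.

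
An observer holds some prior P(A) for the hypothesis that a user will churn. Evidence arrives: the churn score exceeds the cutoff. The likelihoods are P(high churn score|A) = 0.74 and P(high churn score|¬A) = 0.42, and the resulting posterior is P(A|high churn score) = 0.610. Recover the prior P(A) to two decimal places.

P(A) = 0.47

In odds form, posterior odds = prior odds × likelihood ratio, so prior odds = posterior odds ÷ LR.
Posterior odds = 0.610/(1−0.610) = 1.5641. LR = 0.74/0.42 = 1.7619.
Prior odds = 1.5641/1.7619 = 0.8877, so P(A) = 0.8877/(1+0.8877) ≈ 0.47.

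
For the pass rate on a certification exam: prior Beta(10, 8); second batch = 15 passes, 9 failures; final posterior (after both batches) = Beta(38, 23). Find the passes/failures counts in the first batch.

13 passes and 6 failures

Sequential conjugate updates are equivalent to a single update on the pooled data, so total successes = posterior α − prior α and total failures = posterior β − prior β.
Total across both batches: 38−10=28 passes, 23−8=15 failures.
Subtract the second batch: 28−15=13 passes and 15−9=6 failures.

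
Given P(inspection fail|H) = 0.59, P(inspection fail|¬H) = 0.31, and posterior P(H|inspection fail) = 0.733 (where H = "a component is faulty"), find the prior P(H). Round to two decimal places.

P(H) = 0.59

In odds form, posterior odds = prior odds × likelihood ratio, so prior odds = posterior odds ÷ LR.
Posterior odds = 0.733/(1−0.733) = 2.7453. LR = 0.59/0.31 = 1.9032.
Prior odds = 2.7453/1.9032 = 1.4425, so P(H) = 1.4425/(1+1.4425) ≈ 0.59.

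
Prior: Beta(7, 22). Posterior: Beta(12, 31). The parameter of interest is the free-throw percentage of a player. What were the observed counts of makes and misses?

5 makes and 9 misses

Beta is conjugate to the binomial likelihood: posterior = Beta(a+s, b+f).
So s = 12 − 7 = 5 and f = 31 − 22 = 9.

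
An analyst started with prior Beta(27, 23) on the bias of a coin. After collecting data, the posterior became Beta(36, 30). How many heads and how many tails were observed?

9 heads and 7 tails

A Beta(a, b) prior with s successes and f failures in binomial data gives a Beta(a+s, b+f) posterior.
Match parameters: s=36−27=9, f=30−23=7.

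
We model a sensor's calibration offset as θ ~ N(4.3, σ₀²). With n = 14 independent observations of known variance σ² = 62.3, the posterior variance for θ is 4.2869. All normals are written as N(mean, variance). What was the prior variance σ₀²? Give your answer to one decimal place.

σ₀² = 117.0

For the Normal–Normal model with known σ², precisions add: τ_n = τ₀ + n/σ².
So 1/σ₀² = 1/4.2869 − 14/62.3 = 0.233269 − 0.224719 = 0.008550.
Hence σ₀² = 1/0.008550 ≈ 117.0.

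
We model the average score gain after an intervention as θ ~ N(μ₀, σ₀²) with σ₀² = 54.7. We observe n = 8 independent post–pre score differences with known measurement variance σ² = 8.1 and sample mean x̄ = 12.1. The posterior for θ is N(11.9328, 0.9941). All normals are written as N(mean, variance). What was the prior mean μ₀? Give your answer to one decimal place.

μ₀ = 2.9

The posterior mean is a precision-weighted average: μ_n = (τ₀μ₀ + τ_data·x̄)/(τ₀+τ_data), with τ₀=1/σ₀² and τ_data=n/σ².
Here τ₀ = 1/54.7 = 0.018282 and τ_data = 8/8.1 = 0.987654, so τ_n = 1.005936.
Rearranging for μ₀: μ₀ = (μ_n·τ_n − τ_data·x̄)/τ₀ = (11.9328·1.005936 − 0.987654·12.1) / 0.018282 = 0.053020/0.018282 ≈ 2.9.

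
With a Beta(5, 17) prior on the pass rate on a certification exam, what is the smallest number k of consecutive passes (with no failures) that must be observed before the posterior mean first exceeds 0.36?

k = 5

After k passes and 0 failures the posterior is Beta(5+k, 17), with mean (5+k)/(5+17+k).
Set (5+k)/(22+k) > 0.36 and solve: k > (0.36·22 − 5)/(1 − 0.36) = 4.562.
The smallest integer exceeding 4.562 is 5.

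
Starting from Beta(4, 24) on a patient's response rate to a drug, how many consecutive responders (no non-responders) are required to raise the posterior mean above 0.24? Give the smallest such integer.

After k responders and 0 non-responders the posterior is Beta(4+k, 24), with mean (4+k)/(4+24+k).
Set (4+k)/(28+k) > 0.24 and solve: k > (0.24·28 − 4)/(1 − 0.24) = 3.579.
The smallest integer exceeding 3.579 is 4.

k = 4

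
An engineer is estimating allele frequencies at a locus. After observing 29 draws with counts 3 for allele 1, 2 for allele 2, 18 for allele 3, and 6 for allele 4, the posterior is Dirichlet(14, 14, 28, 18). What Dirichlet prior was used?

For a Dirichlet(α) prior with multinomial counts c, the posterior is Dirichlet(α + c) componentwise.
Subtract each count from the matching posterior parameter: 14−3=11, 14−2=12, 28−18=10, 18−6=12.

Dirichlet(11, 12, 10, 12)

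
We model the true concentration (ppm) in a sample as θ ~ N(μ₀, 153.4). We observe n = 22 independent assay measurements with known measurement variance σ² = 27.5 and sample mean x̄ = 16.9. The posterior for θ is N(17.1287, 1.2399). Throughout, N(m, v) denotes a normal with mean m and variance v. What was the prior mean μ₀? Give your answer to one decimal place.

The posterior mean is a precision-weighted average: μ_n = (τ₀μ₀ + τ_data·x̄)/(τ₀+τ_data), with τ₀=1/σ₀² and τ_data=n/σ².
Here τ₀ = 1/153.4 = 0.006519 and τ_data = 22/27.5 = 0.800000, so τ_n = 0.806519.
Rearranging for μ₀: μ₀ = (μ_n·τ_n − τ_data·x̄)/τ₀ = (17.1287·0.806519 − 0.800000·16.9) / 0.006519 = 0.294622/0.006519 ≈ 45.2.

μ₀ = 45.2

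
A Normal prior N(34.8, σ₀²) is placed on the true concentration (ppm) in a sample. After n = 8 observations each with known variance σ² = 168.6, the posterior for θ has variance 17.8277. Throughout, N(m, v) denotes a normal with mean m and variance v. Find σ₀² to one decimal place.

Posterior precision equals prior precision plus data precision: 1/σ_n² = 1/σ₀² + n/σ².
So 1/σ₀² = 1/17.8277 − 8/168.6 = 0.056092 − 0.047450 = 0.008642.
Hence σ₀² = 1/0.008642 ≈ 115.7.

σ₀² = 115.7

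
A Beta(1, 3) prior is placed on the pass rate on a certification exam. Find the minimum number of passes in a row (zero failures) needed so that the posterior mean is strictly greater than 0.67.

k = 6

After k passes and 0 failures the posterior is Beta(1+k, 3), with mean (1+k)/(1+3+k).
Set (1+k)/(4+k) > 0.67 and solve: k > (0.67·4 − 1)/(1 − 0.67) = 5.091.
The smallest integer exceeding 5.091 is 6.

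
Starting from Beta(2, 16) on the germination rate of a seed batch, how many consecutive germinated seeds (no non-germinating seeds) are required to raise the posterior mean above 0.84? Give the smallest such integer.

After k germinated seeds and 0 non-germinating seeds the posterior is Beta(2+k, 16), with mean (2+k)/(2+16+k).
Set (2+k)/(18+k) > 0.84 and solve: k > (0.84·18 − 2)/(1 − 0.84) = 82.000.
The smallest integer exceeding 82.000 is 83.

k = 83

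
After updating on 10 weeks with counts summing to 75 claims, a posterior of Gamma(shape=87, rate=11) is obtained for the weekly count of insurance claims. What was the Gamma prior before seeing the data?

A Gamma(α, β) prior (rate parametrization) on a Poisson rate with n observations summing to S gives posterior Gamma(α+S, β+n).
So α = 87 − 75 = 12 and β = 11 − 10 = 1.

Gamma(shape=12, rate=1)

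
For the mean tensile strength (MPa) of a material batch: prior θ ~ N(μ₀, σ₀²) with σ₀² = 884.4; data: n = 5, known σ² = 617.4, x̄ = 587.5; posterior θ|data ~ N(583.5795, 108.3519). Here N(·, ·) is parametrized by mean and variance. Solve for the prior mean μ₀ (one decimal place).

μ₀ = 555.5

With known observation variance, the Normal–Normal posterior has precision τ_n = τ₀ + n/σ² and mean μ_n = (τ₀μ₀ + (n/σ²)x̄)/τ_n.
Here τ₀ = 1/884.4 = 0.001131 and τ_data = 5/617.4 = 0.008098, so τ_n = 0.009229.
Rearranging for μ₀: μ₀ = (μ_n·τ_n − τ_data·x̄)/τ₀ = (583.5795·0.009229 − 0.008098·587.5) / 0.001131 = 0.628280/0.001131 ≈ 555.5.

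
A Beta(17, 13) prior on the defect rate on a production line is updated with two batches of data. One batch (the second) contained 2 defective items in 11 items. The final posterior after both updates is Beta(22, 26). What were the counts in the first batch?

Because Beta–binomial updating is additive in the counts, the combined data contributed (α_post−α_prior, β_post−β_prior) successes and failures.
Total across both batches: 22−17=5 defective items, 26−13=13 good items.
Subtract the second batch: 5−2=3 defective items and 13−9=4 good items.

3 defective items and 4 good items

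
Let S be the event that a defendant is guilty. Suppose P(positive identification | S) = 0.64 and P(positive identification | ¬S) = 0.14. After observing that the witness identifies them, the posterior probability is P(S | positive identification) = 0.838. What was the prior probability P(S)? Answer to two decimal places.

Bayes' rule in odds form gives O(S|E) = O(S)·[P(E|S)/P(E|¬S)], hence O(S) = O(S|E)/LR.
Posterior odds = 0.838/(1−0.838) = 5.1728. LR = 0.64/0.14 = 4.5714.
Prior odds = 5.1728/4.5714 = 1.1316, so P(S) = 1.1316/(1+1.1316) ≈ 0.53.

P(S) = 0.53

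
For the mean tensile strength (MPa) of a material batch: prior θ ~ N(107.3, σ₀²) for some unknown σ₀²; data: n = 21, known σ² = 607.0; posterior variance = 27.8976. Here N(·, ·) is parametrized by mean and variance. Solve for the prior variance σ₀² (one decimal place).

For the Normal–Normal model with known σ², precisions add: τ_n = τ₀ + n/σ².
So 1/σ₀² = 1/27.8976 − 21/607.0 = 0.035845 − 0.034596 = 0.001249.
Hence σ₀² = 1/0.001249 ≈ 800.6.

σ₀² = 800.6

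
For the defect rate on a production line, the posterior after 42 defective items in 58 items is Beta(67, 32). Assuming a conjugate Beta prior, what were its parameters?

A Beta(a, b) prior with s successes and f failures in binomial data gives a Beta(a+s, b+f) posterior.
So a = 67 − 42 = 25 and b = 32 − 16 = 16.

Beta(25, 16)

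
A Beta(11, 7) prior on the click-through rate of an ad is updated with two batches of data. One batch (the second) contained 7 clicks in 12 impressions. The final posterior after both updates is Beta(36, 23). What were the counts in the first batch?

Because Beta–binomial updating is additive in the counts, the combined data contributed (α_post−α_prior, β_post−β_prior) successes and failures.
Total across both batches: 36−11=25 clicks, 23−7=16 non-clicks.
Subtract the second batch: 25−7=18 clicks and 16−5=11 non-clicks.

18 clicks and 11 non-clicks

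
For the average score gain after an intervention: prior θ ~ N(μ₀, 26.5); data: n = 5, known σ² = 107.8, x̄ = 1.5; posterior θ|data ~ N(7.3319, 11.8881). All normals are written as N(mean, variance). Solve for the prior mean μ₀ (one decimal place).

μ₀ = 14.5

The posterior mean is a precision-weighted average: μ_n = (τ₀μ₀ + τ_data·x̄)/(τ₀+τ_data), with τ₀=1/σ₀² and τ_data=n/σ².
Here τ₀ = 1/26.5 = 0.037736 and τ_data = 5/107.8 = 0.046382, so τ_n = 0.084118.
Rearranging for μ₀: μ₀ = (μ_n·τ_n − τ_data·x̄)/τ₀ = (7.3319·0.084118 − 0.046382·1.5) / 0.037736 = 0.547172/0.037736 ≈ 14.5.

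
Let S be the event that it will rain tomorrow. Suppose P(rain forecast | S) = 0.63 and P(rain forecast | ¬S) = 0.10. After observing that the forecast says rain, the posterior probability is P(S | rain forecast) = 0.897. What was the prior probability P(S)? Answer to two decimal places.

Bayes' rule in odds form gives O(S|E) = O(S)·[P(E|S)/P(E|¬S)], hence O(S) = O(S|E)/LR.
Posterior odds = 0.897/(1−0.897) = 8.7087. LR = 0.63/0.10 = 6.3000.
Prior odds = 8.7087/6.3000 = 1.3823, so P(S) = 1.3823/(1+1.3823) ≈ 0.58.

P(S) = 0.58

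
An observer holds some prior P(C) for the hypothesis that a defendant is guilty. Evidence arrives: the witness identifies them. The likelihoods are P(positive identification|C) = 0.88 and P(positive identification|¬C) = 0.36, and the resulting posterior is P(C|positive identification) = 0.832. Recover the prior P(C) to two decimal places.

In odds form, posterior odds = prior odds × likelihood ratio, so prior odds = posterior odds ÷ LR.
Posterior odds = 0.832/(1−0.832) = 4.9524. LR = 0.88/0.36 = 2.4444.
Prior odds = 4.9524/2.4444 = 2.0260, so P(C) = 2.0260/(1+2.0260) ≈ 0.67.

P(C) = 0.67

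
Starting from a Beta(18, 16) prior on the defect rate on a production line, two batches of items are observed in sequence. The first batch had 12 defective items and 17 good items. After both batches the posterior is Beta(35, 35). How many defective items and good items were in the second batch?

Because Beta–binomial updating is additive in the counts, the combined data contributed (α_post−α_prior, β_post−β_prior) successes and failures.
Total across both batches: 35−18=17 defective items, 35−16=19 good items.
Subtract the first batch: 17−12=5 defective items and 19−17=2 good items.

5 defective items and 2 good items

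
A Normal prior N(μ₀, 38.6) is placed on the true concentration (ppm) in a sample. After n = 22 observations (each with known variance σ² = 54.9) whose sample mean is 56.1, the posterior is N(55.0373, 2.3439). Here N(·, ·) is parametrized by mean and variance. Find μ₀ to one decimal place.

μ₀ = 38.6

The posterior mean is a precision-weighted average: μ_n = (τ₀μ₀ + τ_data·x̄)/(τ₀+τ_data), with τ₀=1/σ₀² and τ_data=n/σ².
Here τ₀ = 1/38.6 = 0.025907 and τ_data = 22/54.9 = 0.400729, so τ_n = 0.426636.
Rearranging for μ₀: μ₀ = (μ_n·τ_n − τ_data·x̄)/τ₀ = (55.0373·0.426636 − 0.400729·56.1) / 0.025907 = 0.999997/0.025907 ≈ 38.6.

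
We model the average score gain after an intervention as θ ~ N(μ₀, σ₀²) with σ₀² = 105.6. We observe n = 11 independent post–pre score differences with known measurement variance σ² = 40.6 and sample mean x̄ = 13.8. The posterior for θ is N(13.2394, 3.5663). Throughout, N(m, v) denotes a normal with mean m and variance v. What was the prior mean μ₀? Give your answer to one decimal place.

μ₀ = -2.8

With known observation variance, the Normal–Normal posterior has precision τ_n = τ₀ + n/σ² and mean μ_n = (τ₀μ₀ + (n/σ²)x̄)/τ_n.
Here τ₀ = 1/105.6 = 0.009470 and τ_data = 11/40.6 = 0.270936, so τ_n = 0.280406.
Rearranging for μ₀: μ₀ = (μ_n·τ_n − τ_data·x̄)/τ₀ = (13.2394·0.280406 − 0.270936·13.8) / 0.009470 = -0.026510/0.009470 ≈ -2.8.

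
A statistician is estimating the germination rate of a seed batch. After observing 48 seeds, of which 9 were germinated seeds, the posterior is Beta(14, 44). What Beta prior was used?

Beta(5, 5)

A Beta(α, β) prior with s successes and f failures in binomial data gives a Beta(α+s, β+f) posterior.
So α = 14 − 9 = 5 and β = 44 − 39 = 5.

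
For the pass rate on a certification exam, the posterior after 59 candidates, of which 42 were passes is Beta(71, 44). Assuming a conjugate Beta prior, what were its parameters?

Beta is conjugate to the binomial likelihood: posterior = Beta(a+s, b+f).
Subtract the data counts: 71−42=29, 44−17=27.

Beta(29, 27)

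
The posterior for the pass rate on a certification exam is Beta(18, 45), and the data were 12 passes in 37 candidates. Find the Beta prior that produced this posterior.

Beta(6, 20)

A Beta(a, b) prior with s successes and f failures in binomial data gives a Beta(a+s, b+f) posterior.
Subtract the data counts: 18−12=6, 45−25=20.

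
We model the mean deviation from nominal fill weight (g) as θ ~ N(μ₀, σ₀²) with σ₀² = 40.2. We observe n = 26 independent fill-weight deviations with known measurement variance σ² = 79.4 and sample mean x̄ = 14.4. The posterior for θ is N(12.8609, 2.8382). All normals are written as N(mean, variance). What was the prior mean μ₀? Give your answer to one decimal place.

With known observation variance, the Normal–Normal posterior has precision τ_n = τ₀ + n/σ² and mean μ_n = (τ₀μ₀ + (n/σ²)x̄)/τ_n.
Here τ₀ = 1/40.2 = 0.024876 and τ_data = 26/79.4 = 0.327456, so τ_n = 0.352332.
Rearranging for μ₀: μ₀ = (μ_n·τ_n − τ_data·x̄)/τ₀ = (12.8609·0.352332 − 0.327456·14.4) / 0.024876 = -0.184060/0.024876 ≈ -7.4.

μ₀ = -7.4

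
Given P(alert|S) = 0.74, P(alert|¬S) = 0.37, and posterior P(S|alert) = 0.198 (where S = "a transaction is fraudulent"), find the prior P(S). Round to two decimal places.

In odds form, posterior odds = prior odds × likelihood ratio, so prior odds = posterior odds ÷ LR.
Posterior odds = 0.198/(1−0.198) = 0.2469. LR = 0.74/0.37 = 2.0000.
Prior odds = 0.2469/2.0000 = 0.1235, so P(S) = 0.1235/(1+0.1235) ≈ 0.11.

P(S) = 0.11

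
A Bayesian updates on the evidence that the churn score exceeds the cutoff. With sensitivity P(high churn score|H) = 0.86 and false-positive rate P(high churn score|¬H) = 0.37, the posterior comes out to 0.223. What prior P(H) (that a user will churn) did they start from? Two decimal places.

P(H) = 0.11

In odds form, posterior odds = prior odds × likelihood ratio, so prior odds = posterior odds ÷ LR.
Posterior odds = 0.223/(1−0.223) = 0.2870. LR = 0.86/0.37 = 2.3243.
Prior odds = 0.2870/2.3243 = 0.1235, so P(H) = 0.1235/(1+0.1235) ≈ 0.11.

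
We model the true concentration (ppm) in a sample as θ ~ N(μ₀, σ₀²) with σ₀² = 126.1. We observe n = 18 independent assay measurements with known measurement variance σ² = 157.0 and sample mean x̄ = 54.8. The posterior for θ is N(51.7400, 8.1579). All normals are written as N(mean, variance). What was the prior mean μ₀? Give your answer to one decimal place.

The posterior mean is a precision-weighted average: μ_n = (τ₀μ₀ + τ_data·x̄)/(τ₀+τ_data), with τ₀=1/σ₀² and τ_data=n/σ².
Here τ₀ = 1/126.1 = 0.007930 and τ_data = 18/157.0 = 0.114650, so τ_n = 0.122580.
Rearranging for μ₀: μ₀ = (μ_n·τ_n − τ_data·x̄)/τ₀ = (51.7400·0.122580 − 0.114650·54.8) / 0.007930 = 0.059469/0.007930 ≈ 7.5.

μ₀ = 7.5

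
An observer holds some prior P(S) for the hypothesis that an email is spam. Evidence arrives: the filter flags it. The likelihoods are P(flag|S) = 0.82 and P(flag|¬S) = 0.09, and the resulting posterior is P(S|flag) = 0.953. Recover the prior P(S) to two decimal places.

Bayes' rule in odds form gives O(S|E) = O(S)·[P(E|S)/P(E|¬S)], hence O(S) = O(S|E)/LR.
Posterior odds = 0.953/(1−0.953) = 20.2766. LR = 0.82/0.09 = 9.1111.
Prior odds = 20.2766/9.1111 = 2.2255, so P(S) = 2.2255/(1+2.2255) ≈ 0.69.

P(S) = 0.69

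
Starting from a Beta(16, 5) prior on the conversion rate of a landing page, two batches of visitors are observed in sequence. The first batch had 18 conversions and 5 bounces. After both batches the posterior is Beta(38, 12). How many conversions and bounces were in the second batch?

Sequential conjugate updates are equivalent to a single update on the pooled data, so total successes = posterior α − prior α and total failures = posterior β − prior β.
Total across both batches: 38−16=22 conversions, 12−5=7 bounces.
Subtract the first batch: 22−18=4 conversions and 7−5=2 bounces.

4 conversions and 2 bounces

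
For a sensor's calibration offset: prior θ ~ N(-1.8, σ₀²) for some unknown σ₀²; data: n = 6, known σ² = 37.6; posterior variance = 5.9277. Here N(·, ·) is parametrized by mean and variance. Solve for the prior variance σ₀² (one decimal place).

σ₀² = 109.6

For the Normal–Normal model with known σ², precisions add: τ_n = τ₀ + n/σ².
So 1/σ₀² = 1/5.9277 − 6/37.6 = 0.168699 − 0.159574 = 0.009125.
Hence σ₀² = 1/0.009125 ≈ 109.6.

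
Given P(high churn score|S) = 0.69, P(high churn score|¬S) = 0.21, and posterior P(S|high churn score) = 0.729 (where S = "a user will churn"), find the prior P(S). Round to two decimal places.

P(S) = 0.45

In odds form, posterior odds = prior odds × likelihood ratio, so prior odds = posterior odds ÷ LR.
Posterior odds = 0.729/(1−0.729) = 2.6900. LR = 0.69/0.21 = 3.2857.
Prior odds = 2.6900/3.2857 = 0.8187, so P(S) = 0.8187/(1+0.8187) ≈ 0.45.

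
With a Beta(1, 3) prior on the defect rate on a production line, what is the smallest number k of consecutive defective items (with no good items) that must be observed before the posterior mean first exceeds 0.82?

k = 13

After k defective items and 0 good items the posterior is Beta(1+k, 3), with mean (1+k)/(1+3+k).
Set (1+k)/(4+k) > 0.82 and solve: k > (0.82·4 − 1)/(1 − 0.82) = 12.667.
The smallest integer exceeding 12.667 is 13, and checking k=13: (14)/(17) = 0.8235 > 0.82.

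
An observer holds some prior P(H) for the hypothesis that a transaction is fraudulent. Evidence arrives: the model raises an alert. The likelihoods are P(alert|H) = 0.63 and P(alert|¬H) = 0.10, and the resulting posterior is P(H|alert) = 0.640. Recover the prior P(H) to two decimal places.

Bayes' rule in odds form gives O(H|E) = O(H)·[P(E|H)/P(E|¬H)], hence O(H) = O(H|E)/LR.
Posterior odds = 0.640/(1−0.640) = 1.7778. LR = 0.63/0.10 = 6.3000.
Prior odds = 1.7778/6.3000 = 0.2822, so P(H) = 0.2822/(1+0.2822) ≈ 0.22.

P(H) = 0.22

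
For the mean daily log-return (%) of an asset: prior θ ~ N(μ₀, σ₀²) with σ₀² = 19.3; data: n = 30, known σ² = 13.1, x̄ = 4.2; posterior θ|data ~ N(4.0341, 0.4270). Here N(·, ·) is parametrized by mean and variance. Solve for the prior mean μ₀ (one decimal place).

μ₀ = -3.3

The posterior mean is a precision-weighted average: μ_n = (τ₀μ₀ + τ_data·x̄)/(τ₀+τ_data), with τ₀=1/σ₀² and τ_data=n/σ².
Here τ₀ = 1/19.3 = 0.051813 and τ_data = 30/13.1 = 2.290076, so τ_n = 2.341889.
Rearranging for μ₀: μ₀ = (μ_n·τ_n − τ_data·x̄)/τ₀ = (4.0341·2.341889 − 2.290076·4.2) / 0.051813 = -0.170905/0.051813 ≈ -3.3.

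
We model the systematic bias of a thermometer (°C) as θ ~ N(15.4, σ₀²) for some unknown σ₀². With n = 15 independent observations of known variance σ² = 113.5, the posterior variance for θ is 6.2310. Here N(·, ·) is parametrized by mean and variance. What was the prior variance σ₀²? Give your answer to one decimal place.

σ₀² = 35.3

For the Normal–Normal model with known σ², precisions add: τ_n = τ₀ + n/σ².
So 1/σ₀² = 1/6.2310 − 15/113.5 = 0.160488 − 0.132159 = 0.028329.
Hence σ₀² = 1/0.028329 ≈ 35.3.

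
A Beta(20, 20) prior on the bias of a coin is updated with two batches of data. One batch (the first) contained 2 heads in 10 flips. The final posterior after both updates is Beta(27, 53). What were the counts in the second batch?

5 heads and 25 tails

Because Beta–binomial updating is additive in the counts, the combined data contributed (α_post−α_prior, β_post−β_prior) successes and failures.
Total across both batches: 27−20=7 heads, 53−20=33 tails.
Subtract the first batch: 7−2=5 heads and 33−8=25 tails.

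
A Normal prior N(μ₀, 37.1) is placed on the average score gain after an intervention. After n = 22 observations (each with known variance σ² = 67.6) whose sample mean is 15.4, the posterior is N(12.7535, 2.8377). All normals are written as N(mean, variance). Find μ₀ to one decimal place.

μ₀ = -19.2

With known observation variance, the Normal–Normal posterior has precision τ_n = τ₀ + n/σ² and mean μ_n = (τ₀μ₀ + (n/σ²)x̄)/τ_n.
Here τ₀ = 1/37.1 = 0.026954 and τ_data = 22/67.6 = 0.325444, so τ_n = 0.352398.
Rearranging for μ₀: μ₀ = (μ_n·τ_n − τ_data·x̄)/τ₀ = (12.7535·0.352398 − 0.325444·15.4) / 0.026954 = -0.517530/0.026954 ≈ -19.2.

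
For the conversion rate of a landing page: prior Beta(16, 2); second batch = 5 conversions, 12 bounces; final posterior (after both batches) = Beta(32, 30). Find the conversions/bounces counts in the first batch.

11 conversions and 16 bounces

Sequential conjugate updates are equivalent to a single update on the pooled data, so total successes = posterior α − prior α and total failures = posterior β − prior β.
Total across both batches: 32−16=16 conversions, 30−2=28 bounces.
Subtract the second batch: 16−5=11 conversions and 28−12=16 bounces.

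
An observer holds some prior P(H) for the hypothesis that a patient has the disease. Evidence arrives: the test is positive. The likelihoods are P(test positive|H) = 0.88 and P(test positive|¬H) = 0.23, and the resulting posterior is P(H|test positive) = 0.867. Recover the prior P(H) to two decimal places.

Bayes' rule in odds form gives O(H|E) = O(H)·[P(E|H)/P(E|¬H)], hence O(H) = O(H|E)/LR.
Posterior odds = 0.867/(1−0.867) = 6.5188. LR = 0.88/0.23 = 3.8261.
Prior odds = 6.5188/3.8261 = 1.7038, so P(H) = 1.7038/(1+1.7038) ≈ 0.63.

P(H) = 0.63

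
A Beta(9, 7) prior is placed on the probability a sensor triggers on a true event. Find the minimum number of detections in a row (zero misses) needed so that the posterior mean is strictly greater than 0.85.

After k detections and 0 misses the posterior is Beta(9+k, 7), with mean (9+k)/(9+7+k).
Set (9+k)/(16+k) > 0.85 and solve: k > (0.85·16 − 9)/(1 − 0.85) = 30.667.
The smallest integer exceeding 30.667 is 31, and checking k=31: (40)/(47) = 0.8511 > 0.85.

k = 31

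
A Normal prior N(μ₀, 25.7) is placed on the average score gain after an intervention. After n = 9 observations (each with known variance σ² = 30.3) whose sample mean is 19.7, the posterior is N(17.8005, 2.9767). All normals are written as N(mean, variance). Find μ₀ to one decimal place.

With known observation variance, the Normal–Normal posterior has precision τ_n = τ₀ + n/σ² and mean μ_n = (τ₀μ₀ + (n/σ²)x̄)/τ_n.
Here τ₀ = 1/25.7 = 0.038911 and τ_data = 9/30.3 = 0.297030, so τ_n = 0.335941.
Rearranging for μ₀: μ₀ = (μ_n·τ_n − τ_data·x̄)/τ₀ = (17.8005·0.335941 − 0.297030·19.7) / 0.038911 = 0.128427/0.038911 ≈ 3.3.

μ₀ = 3.3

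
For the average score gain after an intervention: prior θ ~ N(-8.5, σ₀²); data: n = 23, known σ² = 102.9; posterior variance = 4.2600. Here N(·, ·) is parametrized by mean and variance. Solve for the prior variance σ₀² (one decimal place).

For the Normal–Normal model with known σ², precisions add: τ_n = τ₀ + n/σ².
So 1/σ₀² = 1/4.2600 − 23/102.9 = 0.234742 − 0.223518 = 0.011224.
Hence σ₀² = 1/0.011224 ≈ 89.1.

σ₀² = 89.1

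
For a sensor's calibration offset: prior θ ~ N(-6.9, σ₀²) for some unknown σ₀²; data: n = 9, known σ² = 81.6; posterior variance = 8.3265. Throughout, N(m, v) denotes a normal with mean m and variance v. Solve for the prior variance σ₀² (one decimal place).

Posterior precision equals prior precision plus data precision: 1/σ_n² = 1/σ₀² + n/σ².
So 1/σ₀² = 1/8.3265 − 9/81.6 = 0.120098 − 0.110294 = 0.009804.
Hence σ₀² = 1/0.009804 ≈ 102.0.

σ₀² = 102.0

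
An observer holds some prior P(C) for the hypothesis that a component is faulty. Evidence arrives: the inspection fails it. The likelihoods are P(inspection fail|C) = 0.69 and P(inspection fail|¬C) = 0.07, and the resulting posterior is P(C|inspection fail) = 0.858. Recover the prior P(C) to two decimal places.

P(C) = 0.38

Bayes' rule in odds form gives O(C|E) = O(C)·[P(E|C)/P(E|¬C)], hence O(C) = O(C|E)/LR.
Posterior odds = 0.858/(1−0.858) = 6.0423. LR = 0.69/0.07 = 9.8571.
Prior odds = 6.0423/9.8571 = 0.6130, so P(C) = 0.6130/(1+0.6130) ≈ 0.38.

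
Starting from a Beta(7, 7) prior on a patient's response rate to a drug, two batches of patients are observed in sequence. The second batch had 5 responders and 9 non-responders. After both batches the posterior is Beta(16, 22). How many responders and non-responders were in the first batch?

4 responders and 6 non-responders

Sequential conjugate updates are equivalent to a single update on the pooled data, so total successes = posterior α − prior α and total failures = posterior β − prior β.
Total across both batches: 16−7=9 responders, 22−7=15 non-responders.
Subtract the second batch: 9−5=4 responders and 15−9=6 non-responders.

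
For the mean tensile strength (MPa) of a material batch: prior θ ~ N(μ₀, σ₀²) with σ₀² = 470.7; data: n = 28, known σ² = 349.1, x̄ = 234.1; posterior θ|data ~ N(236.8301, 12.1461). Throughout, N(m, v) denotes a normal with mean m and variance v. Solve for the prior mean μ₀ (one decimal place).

With known observation variance, the Normal–Normal posterior has precision τ_n = τ₀ + n/σ² and mean μ_n = (τ₀μ₀ + (n/σ²)x̄)/τ_n.
Here τ₀ = 1/470.7 = 0.002124 and τ_data = 28/349.1 = 0.080206, so τ_n = 0.082330.
Rearranging for μ₀: μ₀ = (μ_n·τ_n − τ_data·x̄)/τ₀ = (236.8301·0.082330 − 0.080206·234.1) / 0.002124 = 0.721998/0.002124 ≈ 339.9.

μ₀ = 339.9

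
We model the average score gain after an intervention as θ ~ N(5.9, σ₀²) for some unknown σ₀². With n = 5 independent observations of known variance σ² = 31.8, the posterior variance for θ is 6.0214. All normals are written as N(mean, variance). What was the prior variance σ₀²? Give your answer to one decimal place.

σ₀² = 113.1

Posterior precision equals prior precision plus data precision: 1/σ_n² = 1/σ₀² + n/σ².
So 1/σ₀² = 1/6.0214 − 5/31.8 = 0.166074 − 0.157233 = 0.008841.
Hence σ₀² = 1/0.008841 ≈ 113.1.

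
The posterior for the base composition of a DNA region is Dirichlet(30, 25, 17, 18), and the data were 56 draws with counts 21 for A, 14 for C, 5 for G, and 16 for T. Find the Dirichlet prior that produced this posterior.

For a Dirichlet(α) prior with multinomial counts c, the posterior is Dirichlet(α + c) componentwise.
Subtract each count from the matching posterior parameter: 30−21=9, 25−14=11, 17−5=12, 18−16=2.

Dirichlet(9, 11, 12, 2)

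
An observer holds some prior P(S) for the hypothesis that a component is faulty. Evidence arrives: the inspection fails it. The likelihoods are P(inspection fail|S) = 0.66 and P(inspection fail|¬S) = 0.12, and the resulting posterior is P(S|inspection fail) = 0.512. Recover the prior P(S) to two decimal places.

P(S) = 0.16

Bayes' rule in odds form gives O(S|E) = O(S)·[P(E|S)/P(E|¬S)], hence O(S) = O(S|E)/LR.
Posterior odds = 0.512/(1−0.512) = 1.0492. LR = 0.66/0.12 = 5.5000.
Prior odds = 1.0492/5.5000 = 0.1908, so P(S) = 0.1908/(1+0.1908) ≈ 0.16.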